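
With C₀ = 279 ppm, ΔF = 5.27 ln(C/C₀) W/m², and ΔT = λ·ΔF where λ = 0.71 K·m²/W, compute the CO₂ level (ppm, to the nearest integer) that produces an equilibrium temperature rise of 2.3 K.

C ≈ 516 ppm

Required forcing: ΔF = ΔT/λ = 2.3/0.71 = 3.2394 W/m².
Then ln(C/279) = ΔF/5.27 = 3.2394/5.27 = 0.61469.
So C = 279 × e^0.61469 = 279 × 1.84908 = 515.89 ppm.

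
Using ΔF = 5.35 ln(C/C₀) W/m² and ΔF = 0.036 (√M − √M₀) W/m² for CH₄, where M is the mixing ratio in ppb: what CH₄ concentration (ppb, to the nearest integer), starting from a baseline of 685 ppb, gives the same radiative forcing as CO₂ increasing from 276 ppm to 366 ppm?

M ≈ 4640 ppb

CO₂ forcing: 5.35 × ln(366/276) = 5.35 × 0.282232 = 1.50994 W/m².
Set 0.036(√M − √685) = 1.50994: √M = 1.50994/0.036 + √685 = 41.9428 + 26.1725 = 68.1153.
M = (68.1153)² = 4639.69 ppb.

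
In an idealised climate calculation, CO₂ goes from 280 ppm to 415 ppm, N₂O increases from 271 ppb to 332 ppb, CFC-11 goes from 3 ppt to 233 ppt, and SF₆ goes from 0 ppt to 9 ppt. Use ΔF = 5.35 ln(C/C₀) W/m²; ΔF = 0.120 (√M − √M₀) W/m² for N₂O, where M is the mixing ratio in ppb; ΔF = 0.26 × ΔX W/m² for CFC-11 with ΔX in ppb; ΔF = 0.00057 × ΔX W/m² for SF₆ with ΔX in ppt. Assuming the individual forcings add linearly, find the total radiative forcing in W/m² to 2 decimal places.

CO₂: 5.35 × ln(415/280) = 5.35 × ln(1.48214) = 5.35 × 0.39349 = 2.1052 W/m².
N₂O: 0.120 × (√332 − √271) = 0.120 × (18.2209 − 16.4621) = 0.120 × 1.7588 = 0.2111 W/m².
CFC-11: Δ = 233 − 3 = 230 ppt = 0.230 ppb; ΔF = 0.26 × 0.230 = 0.0598 W/m².
SF₆: ΔF = 0.00057 × (9 − 0) = 0.00057 × 9 = 0.0051 W/m².
Total ΔF = 2.1052 + 0.2111 + 0.0598 + 0.0051 = 2.3812 W/m².

ΔF = 2.38 W/m²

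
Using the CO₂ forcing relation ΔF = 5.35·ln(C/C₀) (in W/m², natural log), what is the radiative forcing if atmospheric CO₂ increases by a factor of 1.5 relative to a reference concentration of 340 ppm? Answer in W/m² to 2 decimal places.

ΔF = 2.17 W/m²

ΔF = 5.35 × ln(1.5) = 5.35 × 0.40547 = 2.1693 W/m².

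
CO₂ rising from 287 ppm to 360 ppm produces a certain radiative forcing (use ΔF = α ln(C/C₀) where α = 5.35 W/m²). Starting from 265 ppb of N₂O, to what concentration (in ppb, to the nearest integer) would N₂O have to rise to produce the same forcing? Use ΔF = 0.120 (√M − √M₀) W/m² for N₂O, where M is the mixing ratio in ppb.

M ≈ 696 ppb

CO₂ forcing: 5.35 × ln(360/287) = 5.35 × 0.226622 = 1.21243 W/m².
Set 0.120(√M − √265) = 1.21243: √M = 1.21243/0.120 + √265 = 10.1036 + 16.2788 = 26.3824.
M = (26.3824)² = 696.03 ppb.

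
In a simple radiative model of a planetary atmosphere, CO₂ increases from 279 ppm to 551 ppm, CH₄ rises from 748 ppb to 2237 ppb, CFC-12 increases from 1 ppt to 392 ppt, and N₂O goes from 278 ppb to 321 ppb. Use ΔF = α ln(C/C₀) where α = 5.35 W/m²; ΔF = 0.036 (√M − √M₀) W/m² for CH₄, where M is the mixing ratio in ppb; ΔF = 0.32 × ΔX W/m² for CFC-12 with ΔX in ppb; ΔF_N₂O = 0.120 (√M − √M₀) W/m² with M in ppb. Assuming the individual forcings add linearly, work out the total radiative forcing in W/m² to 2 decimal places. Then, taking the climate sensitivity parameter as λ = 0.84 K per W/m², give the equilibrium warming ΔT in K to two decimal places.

ΔF = 4.63 W/m²; ΔT = 3.89 K

CO₂: 5.35 × ln(551/279) = 5.35 × ln(1.97491) = 5.35 × 0.68052 = 3.6408 W/m².
CH₄: 0.036 × (√2237 − √748) = 0.036 × (47.2969 − 27.3496) = 0.036 × 19.9473 = 0.7181 W/m².
CFC-12: Δ = 392 − 1 = 391 ppt = 0.391 ppb; ΔF = 0.32 × 0.391 = 0.1251 W/m².
N₂O: 0.120 × (√321 − √278) = 0.120 × (17.9165 − 16.6733) = 0.120 × 1.2432 = 0.1492 W/m².
Total ΔF = 3.6408 + 0.7181 + 0.1251 + 0.1492 = 4.6332 W/m².
ΔT = λ ΔF = 0.84 × 4.63 = 3.8892 K.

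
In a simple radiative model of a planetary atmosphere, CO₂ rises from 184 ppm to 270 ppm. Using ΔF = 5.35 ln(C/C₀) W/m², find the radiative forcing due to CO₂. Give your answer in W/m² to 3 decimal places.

CO₂ absorption bands are partially saturated, so forcing scales with the logarithm of the concentration ratio.
CO₂: 5.35 × ln(270/184) = 5.35 × ln(1.46739) = 5.35 × 0.38349 = 2.0517 W/m².

ΔF = 2.052 W/m²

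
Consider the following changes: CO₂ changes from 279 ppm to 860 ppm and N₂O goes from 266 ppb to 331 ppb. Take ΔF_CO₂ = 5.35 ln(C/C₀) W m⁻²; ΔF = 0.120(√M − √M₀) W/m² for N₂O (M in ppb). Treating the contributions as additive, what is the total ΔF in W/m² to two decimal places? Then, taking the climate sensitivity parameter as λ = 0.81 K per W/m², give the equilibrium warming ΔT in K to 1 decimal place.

ΔF = 6.25 W/m²; ΔT = 5.1 K

CO₂: 5.35 × ln(860/279) = 5.35 × ln(3.08244) = 5.35 × 1.12572 = 6.0226 W/m².
N₂O: 0.120 × (√331 − √266) = 0.120 × (18.1934 − 16.3095) = 0.120 × 1.8839 = 0.2261 W/m².
Total ΔF = 6.0226 + 0.2261 = 6.2487 W/m².
ΔT = λ ΔF = 0.81 × 6.25 = 5.0625 K.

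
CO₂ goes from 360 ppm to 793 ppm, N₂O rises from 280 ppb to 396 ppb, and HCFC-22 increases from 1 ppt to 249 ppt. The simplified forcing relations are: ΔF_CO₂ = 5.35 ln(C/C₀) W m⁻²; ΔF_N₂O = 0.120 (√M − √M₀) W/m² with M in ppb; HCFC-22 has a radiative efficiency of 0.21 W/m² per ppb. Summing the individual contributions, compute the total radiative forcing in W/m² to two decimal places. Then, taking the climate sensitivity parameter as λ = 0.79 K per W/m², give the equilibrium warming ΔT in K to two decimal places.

ΔF = 4.66 W/m²; ΔT = 3.68 K

CO₂: 5.35 × ln(793/360) = 5.35 × ln(2.20278) = 5.35 × 0.78972 = 4.2250 W/m².
N₂O: 0.120 × (√396 − √280) = 0.120 × (19.8997 − 16.7332) = 0.120 × 3.1665 = 0.3800 W/m².
HCFC-22: Δ = 249 − 1 = 248 ppt = 0.248 ppb; ΔF = 0.21 × 0.248 = 0.0521 W/m².
Total ΔF = 4.2250 + 0.3800 + 0.0521 = 4.6571 W/m².
ΔT = λ ΔF = 0.79 × 4.66 = 3.6814 K.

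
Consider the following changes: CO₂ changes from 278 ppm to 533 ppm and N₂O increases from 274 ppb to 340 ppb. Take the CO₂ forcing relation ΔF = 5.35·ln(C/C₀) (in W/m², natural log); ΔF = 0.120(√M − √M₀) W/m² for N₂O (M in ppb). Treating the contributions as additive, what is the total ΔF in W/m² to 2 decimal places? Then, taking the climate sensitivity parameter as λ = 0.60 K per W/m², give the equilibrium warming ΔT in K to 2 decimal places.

CO₂: 5.35 × ln(533/278) = 5.35 × ln(1.91727) = 5.35 × 0.65090 = 3.4823 W/m².
N₂O: 0.120 × (√340 − √274) = 0.120 × (18.4391 − 16.5529) = 0.120 × 1.8862 = 0.2263 W/m².
Total ΔF = 3.4823 + 0.2263 = 3.7086 W/m².
ΔT = λ ΔF = 0.60 × 3.71 = 2.2260 K.

ΔF = 3.71 W/m²; ΔT = 2.23 K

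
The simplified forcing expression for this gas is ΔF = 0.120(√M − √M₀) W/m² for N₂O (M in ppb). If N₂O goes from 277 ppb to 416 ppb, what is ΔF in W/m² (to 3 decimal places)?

ΔF = 0.450 W/m²

N₂O: 0.120 × (√416 − √277) = 0.120 × (20.3961 − 16.6433) = 0.120 × 3.7528 = 0.4503 W/m².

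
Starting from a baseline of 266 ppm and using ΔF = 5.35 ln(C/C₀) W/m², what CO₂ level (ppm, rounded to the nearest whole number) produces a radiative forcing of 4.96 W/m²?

Set 5.35 ln(C/266) = 4.96, so ln(C/266) = 4.96/5.35 = 0.92710.
Then C/266 = e^0.92710 = 2.52717, giving C = 266 × 2.52717 = 672.23 ppm.

C ≈ 672 ppm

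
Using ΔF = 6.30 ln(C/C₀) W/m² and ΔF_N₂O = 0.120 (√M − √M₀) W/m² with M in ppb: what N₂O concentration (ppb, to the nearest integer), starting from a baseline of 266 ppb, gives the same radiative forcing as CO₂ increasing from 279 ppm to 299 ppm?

CO₂ forcing: 6.30 × ln(299/279) = 6.30 × 0.069232 = 0.43616 W/m².
Set 0.120(√M − √266) = 0.43616: √M = 0.43616/0.120 + √266 = 3.6347 + 16.3095 = 19.9442.
M = (19.9442)² = 397.77 ppb.

M ≈ 398 ppb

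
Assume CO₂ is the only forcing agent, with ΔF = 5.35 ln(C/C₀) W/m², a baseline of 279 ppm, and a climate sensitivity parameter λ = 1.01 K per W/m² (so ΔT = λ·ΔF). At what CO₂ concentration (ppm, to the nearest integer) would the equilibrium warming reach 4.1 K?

C ≈ 596 ppm

Required forcing: ΔF = ΔT/λ = 4.1/1.01 = 4.0594 W/m².
Then ln(C/279) = ΔF/5.35 = 4.0594/5.35 = 0.75877.
So C = 279 × e^0.75877 = 279 × 2.13565 = 595.85 ppm.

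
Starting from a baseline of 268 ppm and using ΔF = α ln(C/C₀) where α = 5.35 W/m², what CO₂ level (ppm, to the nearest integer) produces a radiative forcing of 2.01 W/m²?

C ≈ 390 ppm

Set 5.35 ln(C/268) = 2.01, so ln(C/268) = 2.01/5.35 = 0.37570.
Then C/268 = e^0.37570 = 1.45601, giving C = 268 × 1.45601 = 390.21 ppm.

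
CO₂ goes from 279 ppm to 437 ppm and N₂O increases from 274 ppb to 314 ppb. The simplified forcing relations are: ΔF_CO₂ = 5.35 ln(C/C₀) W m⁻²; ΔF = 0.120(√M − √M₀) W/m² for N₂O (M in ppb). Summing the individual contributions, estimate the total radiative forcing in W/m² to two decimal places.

ΔF = 2.54 W/m²

CO₂: 5.35 × ln(437/279) = 5.35 × ln(1.56631) = 5.35 × 0.44872 = 2.4007 W/m².
N₂O: 0.120 × (√314 − √274) = 0.120 × (17.7200 − 16.5529) = 0.120 × 1.1671 = 0.1401 W/m².
Total ΔF = 2.4007 + 0.1401 = 2.5408 W/m².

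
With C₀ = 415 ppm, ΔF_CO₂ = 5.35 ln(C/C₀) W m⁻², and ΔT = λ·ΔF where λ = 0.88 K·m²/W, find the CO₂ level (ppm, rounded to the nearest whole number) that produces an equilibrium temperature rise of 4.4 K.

C ≈ 1057 ppm

Required forcing: ΔF = ΔT/λ = 4.4/0.88 = 5.0000 W/m².
Then ln(C/415) = ΔF/5.35 = 5.0000/5.35 = 0.93458.
So C = 415 × e^0.93458 = 415 × 2.54614 = 1056.65 ppm.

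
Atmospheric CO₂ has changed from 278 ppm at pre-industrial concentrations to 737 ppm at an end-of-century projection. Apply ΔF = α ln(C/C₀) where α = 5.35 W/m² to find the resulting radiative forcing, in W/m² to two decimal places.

ΔF = 5.22 W/m²

CO₂: 5.35 × ln(737/278) = 5.35 × ln(2.65108) = 5.35 × 0.97497 = 5.2161 W/m².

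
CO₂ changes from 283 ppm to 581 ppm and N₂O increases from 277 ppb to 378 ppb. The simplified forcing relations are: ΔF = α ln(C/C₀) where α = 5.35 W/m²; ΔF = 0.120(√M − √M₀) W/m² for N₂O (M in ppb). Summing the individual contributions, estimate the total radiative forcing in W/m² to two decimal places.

ΔF = 4.18 W/m²

CO₂: 5.35 × ln(581/283) = 5.35 × ln(2.05300) = 5.35 × 0.71930 = 3.8483 W/m².
N₂O: 0.120 × (√378 − √277) = 0.120 × (19.4422 − 16.6433) = 0.120 × 2.7989 = 0.3359 W/m².
Total ΔF = 3.8483 + 0.3359 = 4.1842 W/m².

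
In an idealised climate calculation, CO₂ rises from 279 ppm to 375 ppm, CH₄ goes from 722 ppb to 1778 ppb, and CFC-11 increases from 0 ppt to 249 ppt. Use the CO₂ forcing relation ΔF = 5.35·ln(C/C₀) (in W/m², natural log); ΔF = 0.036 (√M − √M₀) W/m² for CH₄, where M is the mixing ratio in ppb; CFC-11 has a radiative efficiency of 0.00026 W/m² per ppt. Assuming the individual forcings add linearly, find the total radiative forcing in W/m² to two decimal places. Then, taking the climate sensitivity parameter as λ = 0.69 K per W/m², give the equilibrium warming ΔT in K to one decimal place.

ΔF = 2.20 W/m²; ΔT = 1.5 K

CO₂: 5.35 × ln(375/279) = 5.35 × ln(1.34409) = 5.35 × 0.29572 = 1.5821 W/m².
CH₄: 0.036 × (√1778 − √722) = 0.036 × (42.1663 − 26.8701) = 0.036 × 15.2962 = 0.5507 W/m².
CFC-11: ΔF = 0.00026 × (249 − 0) = 0.00026 × 249 = 0.0647 W/m².
Total ΔF = 1.5821 + 0.5507 + 0.0647 = 2.1975 W/m².
ΔT = λ ΔF = 0.69 × 2.20 = 1.5180 K.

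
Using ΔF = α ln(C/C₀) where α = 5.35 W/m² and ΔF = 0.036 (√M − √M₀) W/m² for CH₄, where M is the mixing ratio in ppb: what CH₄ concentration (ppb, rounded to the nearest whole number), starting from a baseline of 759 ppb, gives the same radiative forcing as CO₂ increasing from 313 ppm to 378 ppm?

M ≈ 3090 ppb

CO₂ forcing: 5.35 × ln(378/313) = 5.35 × 0.188691 = 1.00950 W/m².
Set 0.036(√M − √759) = 1.00950: √M = 1.00950/0.036 + √759 = 28.0417 + 27.5500 = 55.5917.
M = (55.5917)² = 3090.44 ppb.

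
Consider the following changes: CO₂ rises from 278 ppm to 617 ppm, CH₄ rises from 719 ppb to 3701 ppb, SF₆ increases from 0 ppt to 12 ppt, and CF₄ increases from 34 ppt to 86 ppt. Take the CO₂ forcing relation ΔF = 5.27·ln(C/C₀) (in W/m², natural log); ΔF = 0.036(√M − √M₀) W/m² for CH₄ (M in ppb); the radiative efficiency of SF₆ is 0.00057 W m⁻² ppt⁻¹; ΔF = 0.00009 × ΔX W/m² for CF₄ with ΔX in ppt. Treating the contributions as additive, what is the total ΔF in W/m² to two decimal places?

ΔF = 5.44 W/m²

CO₂: 5.27 × ln(617/278) = 5.27 × ln(2.21942) = 5.27 × 0.79725 = 4.2015 W/m².
CH₄: 0.036 × (√3701 − √719) = 0.036 × (60.8358 − 26.8142) = 0.036 × 34.0216 = 1.2248 W/m².
SF₆: ΔF = 0.00057 × (12 − 0) = 0.00057 × 12 = 0.0068 W/m².
CF₄: ΔF = 0.00009 × (86 − 34) = 0.00009 × 52 = 0.0047 W/m².
Total ΔF = 4.2015 + 1.2248 + 0.0068 + 0.0047 = 5.4378 W/m².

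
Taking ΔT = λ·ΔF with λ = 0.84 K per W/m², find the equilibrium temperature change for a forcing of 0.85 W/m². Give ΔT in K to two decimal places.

ΔT = λ ΔF = 0.84 × 0.85 = 0.7140 K.

ΔT = 0.71 K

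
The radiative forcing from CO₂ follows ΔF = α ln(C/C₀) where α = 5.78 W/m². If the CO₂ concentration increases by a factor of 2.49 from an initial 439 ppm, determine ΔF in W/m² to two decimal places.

Because the forcing depends only on the ratio C/C₀, the initial concentration does not enter.
ΔF = 5.78 × ln(2.49) = 5.78 × 0.91228 = 5.2730 W/m².

ΔF = 5.27 W/m²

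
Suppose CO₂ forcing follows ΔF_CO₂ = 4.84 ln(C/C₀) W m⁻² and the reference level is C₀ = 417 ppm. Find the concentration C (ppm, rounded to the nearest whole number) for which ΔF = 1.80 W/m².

C ≈ 605 ppm

Set 4.84 ln(C/417) = 1.80, so ln(C/417) = 1.80/4.84 = 0.37190.
Then C/417 = e^0.37190 = 1.45049, giving C = 417 × 1.45049 = 604.85 ppm.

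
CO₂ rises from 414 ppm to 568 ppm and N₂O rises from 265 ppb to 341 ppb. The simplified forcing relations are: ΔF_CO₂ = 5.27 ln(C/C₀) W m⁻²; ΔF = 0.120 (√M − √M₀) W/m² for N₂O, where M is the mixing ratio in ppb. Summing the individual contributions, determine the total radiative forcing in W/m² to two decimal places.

CO₂: 5.27 × ln(568/414) = 5.27 × ln(1.37198) = 5.27 × 0.31625 = 1.6666 W/m².
N₂O: 0.120 × (√341 − √265) = 0.120 × (18.4662 − 16.2788) = 0.120 × 2.1874 = 0.2625 W/m².
Total ΔF = 1.6666 + 0.2625 = 1.9291 W/m².

ΔF = 1.93 W/m²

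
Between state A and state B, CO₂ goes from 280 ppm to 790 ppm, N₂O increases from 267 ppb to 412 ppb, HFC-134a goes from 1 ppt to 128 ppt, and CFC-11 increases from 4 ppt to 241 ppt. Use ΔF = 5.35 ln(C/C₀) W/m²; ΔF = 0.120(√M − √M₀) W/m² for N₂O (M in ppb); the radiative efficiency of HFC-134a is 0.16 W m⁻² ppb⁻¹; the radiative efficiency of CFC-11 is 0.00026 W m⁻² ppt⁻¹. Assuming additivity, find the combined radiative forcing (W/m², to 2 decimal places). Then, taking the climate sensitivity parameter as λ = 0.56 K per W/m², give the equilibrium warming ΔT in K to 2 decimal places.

CO₂: 5.35 × ln(790/280) = 5.35 × ln(2.82143) = 5.35 × 1.03724 = 5.5492 W/m².
N₂O: 0.120 × (√412 − √267) = 0.120 × (20.2978 − 16.3401) = 0.120 × 3.9577 = 0.4749 W/m².
HFC-134a: Δ = 128 − 1 = 127 ppt = 0.127 ppb; ΔF = 0.16 × 0.127 = 0.0203 W/m².
CFC-11: ΔF = 0.00026 × (241 − 4) = 0.00026 × 237 = 0.0616 W/m².
Total ΔF = 5.5492 + 0.4749 + 0.0203 + 0.0616 = 6.1060 W/m².
ΔT = λ ΔF = 0.56 × 6.11 = 3.4216 K.

ΔF = 6.11 W/m²; ΔT = 3.42 K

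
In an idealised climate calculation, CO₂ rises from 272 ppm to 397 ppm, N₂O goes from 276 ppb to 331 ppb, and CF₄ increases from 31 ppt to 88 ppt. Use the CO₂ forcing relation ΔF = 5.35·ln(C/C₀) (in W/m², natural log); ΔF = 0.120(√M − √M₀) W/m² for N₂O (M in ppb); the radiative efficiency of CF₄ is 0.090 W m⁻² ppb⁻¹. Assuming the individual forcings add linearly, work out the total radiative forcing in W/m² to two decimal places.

CO₂: 5.35 × ln(397/272) = 5.35 × ln(1.45956) = 5.35 × 0.37814 = 2.0230 W/m².
N₂O: 0.120 × (√331 − √276) = 0.120 × (18.1934 − 16.6132) = 0.120 × 1.5802 = 0.1896 W/m².
CF₄: Δ = 88 − 31 = 57 ppt = 0.057 ppb; ΔF = 0.090 × 0.057 = 0.0051 W/m².
Total ΔF = 2.0230 + 0.1896 + 0.0051 = 2.2177 W/m².

ΔF = 2.22 W/m²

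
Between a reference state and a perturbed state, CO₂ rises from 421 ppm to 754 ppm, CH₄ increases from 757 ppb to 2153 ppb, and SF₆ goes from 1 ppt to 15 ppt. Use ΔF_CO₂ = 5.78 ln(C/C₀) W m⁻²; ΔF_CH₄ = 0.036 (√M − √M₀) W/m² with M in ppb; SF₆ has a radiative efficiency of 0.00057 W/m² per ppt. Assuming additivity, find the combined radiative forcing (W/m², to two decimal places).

CO₂: 5.78 × ln(754/421) = 5.78 × ln(1.79097) = 5.78 × 0.58276 = 3.3684 W/m².
CH₄: 0.036 × (√2153 − √757) = 0.036 × (46.4004 − 27.5136) = 0.036 × 18.8868 = 0.6799 W/m².
SF₆: ΔF = 0.00057 × (15 − 1) = 0.00057 × 14 = 0.0080 W/m².
Total ΔF = 3.3684 + 0.6799 + 0.0080 = 4.0563 W/m².

ΔF = 4.06 W/m²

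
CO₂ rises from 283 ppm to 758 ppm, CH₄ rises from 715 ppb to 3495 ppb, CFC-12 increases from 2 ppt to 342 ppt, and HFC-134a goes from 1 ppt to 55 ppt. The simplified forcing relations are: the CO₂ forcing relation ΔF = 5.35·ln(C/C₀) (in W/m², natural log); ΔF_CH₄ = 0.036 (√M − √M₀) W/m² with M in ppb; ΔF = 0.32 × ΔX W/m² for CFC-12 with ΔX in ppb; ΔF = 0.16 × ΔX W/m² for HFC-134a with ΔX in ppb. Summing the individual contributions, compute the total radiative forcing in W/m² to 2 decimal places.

CO₂: 5.35 × ln(758/283) = 5.35 × ln(2.67845) = 5.35 × 0.98524 = 5.2710 W/m².
CH₄: 0.036 × (√3495 − √715) = 0.036 × (59.1185 − 26.7395) = 0.036 × 32.3790 = 1.1656 W/m².
CFC-12: Δ = 342 − 2 = 340 ppt = 0.340 ppb; ΔF = 0.32 × 0.340 = 0.1088 W/m².
HFC-134a: Δ = 55 − 1 = 54 ppt = 0.054 ppb; ΔF = 0.16 × 0.054 = 0.0086 W/m².
Total ΔF = 5.2710 + 1.1656 + 0.1088 + 0.0086 = 6.5540 W/m².

ΔF = 6.55 W/m²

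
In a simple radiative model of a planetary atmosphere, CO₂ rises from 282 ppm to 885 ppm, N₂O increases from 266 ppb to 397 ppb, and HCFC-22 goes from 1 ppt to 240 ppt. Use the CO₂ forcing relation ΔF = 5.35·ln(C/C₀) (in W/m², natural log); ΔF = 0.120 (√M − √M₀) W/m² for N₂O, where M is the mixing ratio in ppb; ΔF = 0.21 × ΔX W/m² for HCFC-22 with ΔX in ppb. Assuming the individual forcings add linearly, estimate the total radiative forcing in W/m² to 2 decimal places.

ΔF = 6.60 W/m²

CO₂: 5.35 × ln(885/282) = 5.35 × ln(3.13830) = 5.35 × 1.14368 = 6.1187 W/m².
N₂O: 0.120 × (√397 − √266) = 0.120 × (19.9249 − 16.3095) = 0.120 × 3.6154 = 0.4338 W/m².
HCFC-22: Δ = 240 − 1 = 239 ppt = 0.239 ppb; ΔF = 0.21 × 0.239 = 0.0502 W/m².
Total ΔF = 6.1187 + 0.4338 + 0.0502 = 6.6027 W/m².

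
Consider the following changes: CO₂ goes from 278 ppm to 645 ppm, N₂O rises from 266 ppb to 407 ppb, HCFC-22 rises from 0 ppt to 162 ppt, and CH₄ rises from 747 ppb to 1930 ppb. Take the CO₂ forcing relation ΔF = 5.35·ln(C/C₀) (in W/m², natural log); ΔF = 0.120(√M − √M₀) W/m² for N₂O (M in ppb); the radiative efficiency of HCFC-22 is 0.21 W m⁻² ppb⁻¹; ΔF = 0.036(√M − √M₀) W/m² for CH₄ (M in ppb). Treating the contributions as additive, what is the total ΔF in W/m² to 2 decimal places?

ΔF = 5.60 W/m²

CO₂: 5.35 × ln(645/278) = 5.35 × ln(2.32014) = 5.35 × 0.84163 = 4.5027 W/m².
N₂O: 0.120 × (√407 − √266) = 0.120 × (20.1742 − 16.3095) = 0.120 × 3.8647 = 0.4638 W/m².
HCFC-22: Δ = 162 − 0 = 162 ppt = 0.162 ppb; ΔF = 0.21 × 0.162 = 0.0340 W/m².
CH₄: 0.036 × (√1930 − √747) = 0.036 × (43.9318 − 27.3313) = 0.036 × 16.6005 = 0.5976 W/m².
Total ΔF = 4.5027 + 0.4638 + 0.0340 + 0.5976 = 5.5981 W/m².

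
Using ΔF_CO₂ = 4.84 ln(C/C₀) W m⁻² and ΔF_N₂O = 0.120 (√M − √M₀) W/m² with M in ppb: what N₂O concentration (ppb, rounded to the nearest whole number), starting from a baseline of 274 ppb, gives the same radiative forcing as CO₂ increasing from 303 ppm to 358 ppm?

M ≈ 542 ppb

CO₂ forcing: 4.84 × ln(358/303) = 4.84 × 0.166800 = 0.80731 W/m².
Set 0.120(√M − √274) = 0.80731: √M = 0.80731/0.120 + √274 = 6.7276 + 16.5529 = 23.2805.
M = (23.2805)² = 541.98 ppb.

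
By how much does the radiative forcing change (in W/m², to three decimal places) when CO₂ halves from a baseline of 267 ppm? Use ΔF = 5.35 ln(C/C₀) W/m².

ΔF = 5.35 × ln(0.5) = 5.35 × -0.69315 = -3.7084 W/m².

ΔF = -3.708 W/m²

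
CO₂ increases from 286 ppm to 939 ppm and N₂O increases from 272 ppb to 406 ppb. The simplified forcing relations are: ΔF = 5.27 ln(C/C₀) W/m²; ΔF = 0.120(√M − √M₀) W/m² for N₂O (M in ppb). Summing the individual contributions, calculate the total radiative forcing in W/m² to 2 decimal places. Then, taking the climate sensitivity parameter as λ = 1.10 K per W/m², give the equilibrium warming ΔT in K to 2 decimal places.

CO₂: 5.27 × ln(939/286) = 5.27 × ln(3.28322) = 5.27 × 1.18882 = 6.2651 W/m².
N₂O: 0.120 × (√406 − √272) = 0.120 × (20.1494 − 16.4924) = 0.120 × 3.6570 = 0.4388 W/m².
Total ΔF = 6.2651 + 0.4388 = 6.7039 W/m².
ΔT = λ ΔF = 1.10 × 6.70 = 7.3700 K.

ΔF = 6.70 W/m²; ΔT = 7.37 K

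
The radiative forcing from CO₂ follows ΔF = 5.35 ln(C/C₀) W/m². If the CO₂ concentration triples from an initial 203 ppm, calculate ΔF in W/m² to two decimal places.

ΔF = 5.35 × ln(3) = 5.35 × 1.09861 = 5.8776 W/m².

ΔF = 5.88 W/m²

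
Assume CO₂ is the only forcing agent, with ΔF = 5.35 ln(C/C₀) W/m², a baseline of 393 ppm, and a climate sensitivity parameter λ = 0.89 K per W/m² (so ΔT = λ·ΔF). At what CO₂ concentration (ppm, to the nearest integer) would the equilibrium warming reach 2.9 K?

Required forcing: ΔF = ΔT/λ = 2.9/0.89 = 3.2584 W/m².
Then ln(C/393) = ΔF/5.35 = 3.2584/5.35 = 0.60905.
So C = 393 × e^0.60905 = 393 × 1.83868 = 722.60 ppm.

C ≈ 723 ppm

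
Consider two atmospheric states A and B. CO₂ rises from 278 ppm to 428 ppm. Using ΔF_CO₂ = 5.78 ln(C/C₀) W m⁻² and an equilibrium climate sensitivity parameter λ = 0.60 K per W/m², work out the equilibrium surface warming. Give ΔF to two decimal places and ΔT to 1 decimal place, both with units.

ΔF = 2.49 W/m²; ΔT = 1.5 K

CO₂: 5.78 × ln(428/278) = 5.78 × ln(1.53957) = 5.78 × 0.43150 = 2.4941 W/m².
ΔT = λ ΔF = 0.60 × 2.49 = 1.4940 K.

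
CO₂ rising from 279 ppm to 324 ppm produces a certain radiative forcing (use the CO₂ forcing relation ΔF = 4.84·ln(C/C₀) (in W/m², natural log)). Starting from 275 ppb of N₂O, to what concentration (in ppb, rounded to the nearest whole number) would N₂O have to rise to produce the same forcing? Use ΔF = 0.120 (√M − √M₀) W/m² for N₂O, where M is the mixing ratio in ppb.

M ≈ 511 ppb

CO₂ forcing: 4.84 × ln(324/279) = 4.84 × 0.149532 = 0.72373 W/m².
Set 0.120(√M − √275) = 0.72373: √M = 0.72373/0.120 + √275 = 6.0311 + 16.5831 = 22.6142.
M = (22.6142)² = 511.40 ppb.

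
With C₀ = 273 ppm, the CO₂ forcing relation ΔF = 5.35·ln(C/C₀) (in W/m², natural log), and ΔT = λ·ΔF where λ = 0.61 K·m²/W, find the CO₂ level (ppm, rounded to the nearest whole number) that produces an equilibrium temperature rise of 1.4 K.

C ≈ 419 ppm

Required forcing: ΔF = ΔT/λ = 1.4/0.61 = 2.2951 W/m².
Then ln(C/273) = ΔF/5.35 = 2.2951/5.35 = 0.42899.
So C = 273 × e^0.42899 = 273 × 1.53571 = 419.25 ppm.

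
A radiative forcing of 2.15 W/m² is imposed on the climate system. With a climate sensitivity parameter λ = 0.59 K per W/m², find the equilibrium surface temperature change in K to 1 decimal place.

ΔT = λ ΔF = 0.59 × 2.15 = 1.2685 K.

ΔT = 1.3 K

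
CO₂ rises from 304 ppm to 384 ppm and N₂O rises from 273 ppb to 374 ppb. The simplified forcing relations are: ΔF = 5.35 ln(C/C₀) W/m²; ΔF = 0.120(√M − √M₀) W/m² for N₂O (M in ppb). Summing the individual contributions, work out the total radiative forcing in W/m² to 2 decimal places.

CO₂: 5.35 × ln(384/304) = 5.35 × ln(1.26316) = 5.35 × 0.23362 = 1.2499 W/m².
N₂O: 0.120 × (√374 − √273) = 0.120 × (19.3391 − 16.5227) = 0.120 × 2.8164 = 0.3380 W/m².
Total ΔF = 1.2499 + 0.3380 = 1.5879 W/m².

ΔF = 1.59 W/m²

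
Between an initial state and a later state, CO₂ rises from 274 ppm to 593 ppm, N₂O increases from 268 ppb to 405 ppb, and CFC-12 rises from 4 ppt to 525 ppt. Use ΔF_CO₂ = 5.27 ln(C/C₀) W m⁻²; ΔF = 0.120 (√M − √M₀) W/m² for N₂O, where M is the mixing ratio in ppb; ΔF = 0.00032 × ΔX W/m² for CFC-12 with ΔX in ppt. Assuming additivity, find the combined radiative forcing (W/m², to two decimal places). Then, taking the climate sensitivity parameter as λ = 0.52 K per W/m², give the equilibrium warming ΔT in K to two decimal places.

CO₂: 5.27 × ln(593/274) = 5.27 × ln(2.16423) = 5.27 × 0.77206 = 4.0688 W/m².
N₂O: 0.120 × (√405 − √268) = 0.120 × (20.1246 − 16.3707) = 0.120 × 3.7539 = 0.4505 W/m².
CFC-12: ΔF = 0.00032 × (525 − 4) = 0.00032 × 521 = 0.1667 W/m².
Total ΔF = 4.0688 + 0.4505 + 0.1667 = 4.6860 W/m².
ΔT = λ ΔF = 0.52 × 4.69 = 2.4388 K.

ΔF = 4.69 W/m²; ΔT = 2.44 K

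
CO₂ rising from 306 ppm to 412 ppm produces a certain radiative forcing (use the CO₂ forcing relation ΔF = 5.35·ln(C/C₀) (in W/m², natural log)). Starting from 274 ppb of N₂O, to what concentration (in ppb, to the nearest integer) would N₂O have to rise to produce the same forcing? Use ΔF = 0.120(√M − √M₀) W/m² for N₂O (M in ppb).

M ≈ 889 ppb

CO₂ forcing: 5.35 × ln(412/306) = 5.35 × 0.297438 = 1.59129 W/m².
Set 0.120(√M − √274) = 1.59129: √M = 1.59129/0.120 + √274 = 13.2608 + 16.5529 = 29.8137.
M = (29.8137)² = 888.86 ppb.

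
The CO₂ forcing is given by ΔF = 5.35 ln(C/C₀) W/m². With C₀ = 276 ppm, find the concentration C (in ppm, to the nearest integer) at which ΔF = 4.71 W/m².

Set 5.35 ln(C/276) = 4.71, so ln(C/276) = 4.71/5.35 = 0.88037.
Then C/276 = e^0.88037 = 2.41179, giving C = 276 × 2.41179 = 665.65 ppm.

C ≈ 666 ppm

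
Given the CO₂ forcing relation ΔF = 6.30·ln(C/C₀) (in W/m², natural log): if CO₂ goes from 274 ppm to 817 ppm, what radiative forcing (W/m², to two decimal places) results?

ΔF = 6.88 W/m²

CO₂: 6.30 × ln(817/274) = 6.30 × ln(2.98175) = 6.30 × 1.09251 = 6.8828 W/m².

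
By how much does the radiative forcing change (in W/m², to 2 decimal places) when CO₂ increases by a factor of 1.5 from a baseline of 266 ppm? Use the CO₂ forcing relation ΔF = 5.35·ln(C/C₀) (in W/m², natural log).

ΔF = 2.17 W/m²

Because the forcing depends only on the ratio C/C₀, the initial concentration does not enter.
ΔF = 5.35 × ln(1.5) = 5.35 × 0.40547 = 2.1693 W/m².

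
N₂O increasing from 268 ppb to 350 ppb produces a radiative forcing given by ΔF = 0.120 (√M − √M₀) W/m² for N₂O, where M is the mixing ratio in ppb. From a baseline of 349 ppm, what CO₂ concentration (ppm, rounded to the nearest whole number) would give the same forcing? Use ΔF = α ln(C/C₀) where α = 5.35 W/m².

N₂O forcing: 0.120 × (√350 − √268) = 0.120 × (18.7083 − 16.3707) = 0.120 × 2.3376 = 0.28051 W/m².
Set 5.35 ln(C/349) = 0.28051: ln(C/349) = 0.28051/5.35 = 0.05243, so C = 349 × e^0.05243 = 349 × 1.05383 = 367.79 ppm.

C ≈ 368 ppm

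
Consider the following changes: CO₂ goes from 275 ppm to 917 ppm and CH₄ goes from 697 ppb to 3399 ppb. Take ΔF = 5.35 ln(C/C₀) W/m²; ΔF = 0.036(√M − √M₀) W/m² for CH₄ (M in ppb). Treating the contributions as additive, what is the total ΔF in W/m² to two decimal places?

CO₂: 5.35 × ln(917/275) = 5.35 × ln(3.33455) = 5.35 × 1.20434 = 6.4432 W/m².
CH₄: 0.036 × (√3399 − √697) = 0.036 × (58.3009 − 26.4008) = 0.036 × 31.9001 = 1.1484 W/m².
Total ΔF = 6.4432 + 1.1484 = 7.5916 W/m².

ΔF = 7.59 W/m²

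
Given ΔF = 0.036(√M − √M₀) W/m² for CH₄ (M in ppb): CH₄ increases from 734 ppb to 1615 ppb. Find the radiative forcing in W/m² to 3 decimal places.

ΔF = 0.471 W/m²

CH₄: 0.036 × (√1615 − √734) = 0.036 × (40.1871 − 27.0924) = 0.036 × 13.0947 = 0.4714 W/m².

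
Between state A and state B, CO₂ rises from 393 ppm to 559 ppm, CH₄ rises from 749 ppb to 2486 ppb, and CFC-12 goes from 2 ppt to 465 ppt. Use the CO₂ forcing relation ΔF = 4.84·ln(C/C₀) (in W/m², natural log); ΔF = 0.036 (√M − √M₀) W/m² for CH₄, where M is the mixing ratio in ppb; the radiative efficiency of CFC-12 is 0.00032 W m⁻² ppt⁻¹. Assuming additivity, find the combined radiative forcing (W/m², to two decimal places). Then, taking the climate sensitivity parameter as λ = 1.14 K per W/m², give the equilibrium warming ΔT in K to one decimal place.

ΔF = 2.66 W/m²; ΔT = 3.0 K

CO₂: 4.84 × ln(559/393) = 4.84 × ln(1.42239) = 4.84 × 0.35234 = 1.7053 W/m².
CH₄: 0.036 × (√2486 − √749) = 0.036 × (49.8598 − 27.3679) = 0.036 × 22.4919 = 0.8097 W/m².
CFC-12: ΔF = 0.00032 × (465 − 2) = 0.00032 × 463 = 0.1482 W/m².
Total ΔF = 1.7053 + 0.8097 + 0.1482 = 2.6632 W/m².
ΔT = λ ΔF = 1.14 × 2.66 = 3.0324 K.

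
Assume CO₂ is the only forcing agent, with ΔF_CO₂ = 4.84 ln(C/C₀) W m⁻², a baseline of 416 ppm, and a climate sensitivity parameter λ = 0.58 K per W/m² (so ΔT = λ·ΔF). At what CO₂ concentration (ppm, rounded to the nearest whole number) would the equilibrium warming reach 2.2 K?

Required forcing: ΔF = ΔT/λ = 2.2/0.58 = 3.7931 W/m².
Then ln(C/416) = ΔF/4.84 = 3.7931/4.84 = 0.78370.
So C = 416 × e^0.78370 = 416 × 2.18956 = 910.86 ppm.

C ≈ 911 ppm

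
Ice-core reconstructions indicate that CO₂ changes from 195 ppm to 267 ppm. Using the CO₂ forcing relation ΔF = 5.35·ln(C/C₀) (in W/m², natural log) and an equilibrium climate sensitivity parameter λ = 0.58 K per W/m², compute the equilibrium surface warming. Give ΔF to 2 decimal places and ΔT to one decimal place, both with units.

ΔF = 1.68 W/m²; ΔT = 1.0 K

CO₂: 5.35 × ln(267/195) = 5.35 × ln(1.36923) = 5.35 × 0.31425 = 1.6812 W/m².
ΔT = λ ΔF = 0.58 × 1.68 = 0.9744 K.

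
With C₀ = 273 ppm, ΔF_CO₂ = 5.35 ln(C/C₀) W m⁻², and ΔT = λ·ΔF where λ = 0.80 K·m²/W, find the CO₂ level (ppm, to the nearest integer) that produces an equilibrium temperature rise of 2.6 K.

C ≈ 501 ppm

Required forcing: ΔF = ΔT/λ = 2.6/0.80 = 3.2500 W/m².
Then ln(C/273) = ΔF/5.35 = 3.2500/5.35 = 0.60748.
So C = 273 × e^0.60748 = 273 × 1.83580 = 501.17 ppm.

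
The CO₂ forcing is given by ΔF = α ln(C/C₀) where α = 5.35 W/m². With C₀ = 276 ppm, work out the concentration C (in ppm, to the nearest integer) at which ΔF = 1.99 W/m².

Set 5.35 ln(C/276) = 1.99, so ln(C/276) = 1.99/5.35 = 0.37196.
Then C/276 = e^0.37196 = 1.45057, giving C = 276 × 1.45057 = 400.36 ppm.

C ≈ 400 ppm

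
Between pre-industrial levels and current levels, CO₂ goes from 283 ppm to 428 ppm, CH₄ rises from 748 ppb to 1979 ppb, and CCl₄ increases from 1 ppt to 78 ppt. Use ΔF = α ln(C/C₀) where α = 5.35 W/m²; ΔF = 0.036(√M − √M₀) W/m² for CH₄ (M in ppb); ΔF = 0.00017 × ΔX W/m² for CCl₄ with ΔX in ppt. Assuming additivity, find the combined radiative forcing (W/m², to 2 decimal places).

CO₂: 5.35 × ln(428/283) = 5.35 × ln(1.51237) = 5.35 × 0.41368 = 2.2132 W/m².
CH₄: 0.036 × (√1979 − √748) = 0.036 × (44.4860 − 27.3496) = 0.036 × 17.1364 = 0.6169 W/m².
CCl₄: ΔF = 0.00017 × (78 − 1) = 0.00017 × 77 = 0.0131 W/m².
Total ΔF = 2.2132 + 0.6169 + 0.0131 = 2.8432 W/m².

ΔF = 2.84 W/m²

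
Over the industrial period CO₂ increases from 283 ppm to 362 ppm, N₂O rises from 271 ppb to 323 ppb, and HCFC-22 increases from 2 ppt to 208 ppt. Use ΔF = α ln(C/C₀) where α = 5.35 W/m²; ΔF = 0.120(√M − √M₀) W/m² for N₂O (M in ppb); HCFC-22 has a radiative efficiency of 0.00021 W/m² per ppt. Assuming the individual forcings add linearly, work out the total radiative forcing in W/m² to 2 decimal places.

CO₂: 5.35 × ln(362/283) = 5.35 × ln(1.27915) = 5.35 × 0.24620 = 1.3172 W/m².
N₂O: 0.120 × (√323 − √271) = 0.120 × (17.9722 − 16.4621) = 0.120 × 1.5101 = 0.1812 W/m².
HCFC-22: ΔF = 0.00021 × (208 − 2) = 0.00021 × 206 = 0.0433 W/m².
Total ΔF = 1.3172 + 0.1812 + 0.0433 = 1.5417 W/m².

ΔF = 1.54 W/m²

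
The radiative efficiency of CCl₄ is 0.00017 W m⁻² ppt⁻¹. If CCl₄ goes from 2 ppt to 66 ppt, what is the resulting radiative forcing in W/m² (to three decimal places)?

ΔF = 0.011 W/m²

CCl₄: ΔF = 0.00017 × (66 − 2) = 0.00017 × 64 = 0.0109 W/m².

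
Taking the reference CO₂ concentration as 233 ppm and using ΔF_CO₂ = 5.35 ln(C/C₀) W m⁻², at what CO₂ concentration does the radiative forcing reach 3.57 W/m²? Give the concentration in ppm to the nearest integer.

Set 5.35 ln(C/233) = 3.57, so ln(C/233) = 3.57/5.35 = 0.66729.
Then C/233 = e^0.66729 = 1.94895, giving C = 233 × 1.94895 = 454.11 ppm.

C ≈ 454 ppm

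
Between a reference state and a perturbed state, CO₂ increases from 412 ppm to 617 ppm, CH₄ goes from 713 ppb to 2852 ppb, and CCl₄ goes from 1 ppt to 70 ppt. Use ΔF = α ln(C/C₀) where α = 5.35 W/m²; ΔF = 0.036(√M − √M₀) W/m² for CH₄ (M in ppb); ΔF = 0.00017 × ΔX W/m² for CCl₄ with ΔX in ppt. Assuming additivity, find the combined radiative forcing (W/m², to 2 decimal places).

ΔF = 3.13 W/m²

CO₂: 5.35 × ln(617/412) = 5.35 × ln(1.49757) = 5.35 × 0.40384 = 2.1605 W/m².
CH₄: 0.036 × (√2852 − √713) = 0.036 × (53.4041 − 26.7021) = 0.036 × 26.7020 = 0.9613 W/m².
CCl₄: ΔF = 0.00017 × (70 − 1) = 0.00017 × 69 = 0.0117 W/m².
Total ΔF = 2.1605 + 0.9613 + 0.0117 = 3.1335 W/m².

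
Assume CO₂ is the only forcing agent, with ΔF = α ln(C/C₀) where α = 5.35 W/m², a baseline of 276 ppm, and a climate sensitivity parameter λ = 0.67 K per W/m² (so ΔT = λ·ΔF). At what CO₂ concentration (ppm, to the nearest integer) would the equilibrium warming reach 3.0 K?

C ≈ 637 ppm

Required forcing: ΔF = ΔT/λ = 3.0/0.67 = 4.4776 W/m².
Then ln(C/276) = ΔF/5.35 = 4.4776/5.35 = 0.83693.
So C = 276 × e^0.83693 = 276 × 2.30927 = 637.36 ppm.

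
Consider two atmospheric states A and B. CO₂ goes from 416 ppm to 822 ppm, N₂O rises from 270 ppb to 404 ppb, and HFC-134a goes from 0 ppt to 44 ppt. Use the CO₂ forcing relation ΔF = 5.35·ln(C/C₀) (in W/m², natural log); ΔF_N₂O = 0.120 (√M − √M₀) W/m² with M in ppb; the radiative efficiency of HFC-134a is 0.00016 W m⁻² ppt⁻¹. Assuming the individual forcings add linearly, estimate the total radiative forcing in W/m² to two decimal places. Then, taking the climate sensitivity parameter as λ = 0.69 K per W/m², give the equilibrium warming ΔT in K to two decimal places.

ΔF = 4.09 W/m²; ΔT = 2.82 K

CO₂: 5.35 × ln(822/416) = 5.35 × ln(1.97596) = 5.35 × 0.68105 = 3.6436 W/m².
N₂O: 0.120 × (√404 − √270) = 0.120 × (20.0998 − 16.4317) = 0.120 × 3.6681 = 0.4402 W/m².
HFC-134a: ΔF = 0.00016 × (44 − 0) = 0.00016 × 44 = 0.0070 W/m².
Total ΔF = 3.6436 + 0.4402 + 0.0070 = 4.0908 W/m².
ΔT = λ ΔF = 0.69 × 4.09 = 2.8221 K.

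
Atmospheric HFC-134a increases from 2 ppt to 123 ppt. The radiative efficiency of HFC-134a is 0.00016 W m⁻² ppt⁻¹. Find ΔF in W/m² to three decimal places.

ΔF = 0.019 W/m²

HFC-134a: ΔF = 0.00016 × (123 − 2) = 0.00016 × 121 = 0.0194 W/m².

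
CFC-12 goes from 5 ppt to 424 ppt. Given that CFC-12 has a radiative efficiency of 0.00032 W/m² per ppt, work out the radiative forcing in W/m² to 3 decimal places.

ΔF = 0.134 W/m²

CFC-12: ΔF = 0.00032 × (424 − 5) = 0.00032 × 419 = 0.1341 W/m².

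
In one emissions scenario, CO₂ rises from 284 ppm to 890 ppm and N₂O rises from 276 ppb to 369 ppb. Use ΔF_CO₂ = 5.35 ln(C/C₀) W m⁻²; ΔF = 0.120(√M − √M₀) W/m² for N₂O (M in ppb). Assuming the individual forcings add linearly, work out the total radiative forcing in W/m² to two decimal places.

ΔF = 6.42 W/m²

CO₂: 5.35 × ln(890/284) = 5.35 × ln(3.13380) = 5.35 × 1.14225 = 6.1110 W/m².
N₂O: 0.120 × (√369 − √276) = 0.120 × (19.2094 − 16.6132) = 0.120 × 2.5962 = 0.3115 W/m².
Total ΔF = 6.1110 + 0.3115 = 6.4225 W/m².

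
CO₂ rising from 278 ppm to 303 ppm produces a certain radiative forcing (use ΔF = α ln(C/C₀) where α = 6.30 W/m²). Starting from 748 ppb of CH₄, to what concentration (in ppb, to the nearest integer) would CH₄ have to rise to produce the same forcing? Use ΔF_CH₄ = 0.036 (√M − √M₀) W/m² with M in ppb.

M ≈ 1799 ppb

CO₂ forcing: 6.30 × ln(303/278) = 6.30 × 0.086112 = 0.54251 W/m².
Set 0.036(√M − √748) = 0.54251: √M = 0.54251/0.036 + √748 = 15.0697 + 27.3496 = 42.4193.
M = (42.4193)² = 1799.40 ppb.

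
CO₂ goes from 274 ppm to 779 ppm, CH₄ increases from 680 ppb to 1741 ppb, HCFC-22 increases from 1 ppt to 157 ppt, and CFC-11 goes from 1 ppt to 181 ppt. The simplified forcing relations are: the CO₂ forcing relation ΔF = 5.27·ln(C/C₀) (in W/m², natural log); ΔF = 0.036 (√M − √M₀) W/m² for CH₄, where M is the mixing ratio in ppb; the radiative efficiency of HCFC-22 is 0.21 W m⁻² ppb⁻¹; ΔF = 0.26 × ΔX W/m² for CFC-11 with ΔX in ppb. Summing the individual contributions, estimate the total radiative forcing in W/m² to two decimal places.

ΔF = 6.15 W/m²

CO₂: 5.27 × ln(779/274) = 5.27 × ln(2.84307) = 5.27 × 1.04488 = 5.5065 W/m².
CH₄: 0.036 × (√1741 − √680) = 0.036 × (41.7253 − 26.0768) = 0.036 × 15.6485 = 0.5633 W/m².
HCFC-22: Δ = 157 − 1 = 156 ppt = 0.156 ppb; ΔF = 0.21 × 0.156 = 0.0328 W/m².
CFC-11: Δ = 181 − 1 = 180 ppt = 0.180 ppb; ΔF = 0.26 × 0.180 = 0.0468 W/m².
Total ΔF = 5.5065 + 0.5633 + 0.0328 + 0.0468 = 6.1494 W/m².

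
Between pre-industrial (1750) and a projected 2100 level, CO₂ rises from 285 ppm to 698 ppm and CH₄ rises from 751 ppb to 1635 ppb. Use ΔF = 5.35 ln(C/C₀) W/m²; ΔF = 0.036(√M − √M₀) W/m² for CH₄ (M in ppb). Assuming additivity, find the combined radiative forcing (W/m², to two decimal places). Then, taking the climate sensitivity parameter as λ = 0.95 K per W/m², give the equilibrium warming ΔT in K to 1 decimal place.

ΔF = 5.26 W/m²; ΔT = 5.0 K

CO₂: 5.35 × ln(698/285) = 5.35 × ln(2.44912) = 5.35 × 0.89573 = 4.7922 W/m².
CH₄: 0.036 × (√1635 − √751) = 0.036 × (40.4351 − 27.4044) = 0.036 × 13.0307 = 0.4691 W/m².
Total ΔF = 4.7922 + 0.4691 = 5.2613 W/m².
ΔT = λ ΔF = 0.95 × 5.26 = 4.9970 K.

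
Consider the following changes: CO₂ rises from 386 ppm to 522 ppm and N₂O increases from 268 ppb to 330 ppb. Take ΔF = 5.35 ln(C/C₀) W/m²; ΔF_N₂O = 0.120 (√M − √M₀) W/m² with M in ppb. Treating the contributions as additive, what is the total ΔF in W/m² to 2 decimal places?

CO₂: 5.35 × ln(522/386) = 5.35 × ln(1.35233) = 5.35 × 0.30183 = 1.6148 W/m².
N₂O: 0.120 × (√330 − √268) = 0.120 × (18.1659 − 16.3707) = 0.120 × 1.7952 = 0.2154 W/m².
Total ΔF = 1.6148 + 0.2154 = 1.8302 W/m².

ΔF = 1.83 W/m²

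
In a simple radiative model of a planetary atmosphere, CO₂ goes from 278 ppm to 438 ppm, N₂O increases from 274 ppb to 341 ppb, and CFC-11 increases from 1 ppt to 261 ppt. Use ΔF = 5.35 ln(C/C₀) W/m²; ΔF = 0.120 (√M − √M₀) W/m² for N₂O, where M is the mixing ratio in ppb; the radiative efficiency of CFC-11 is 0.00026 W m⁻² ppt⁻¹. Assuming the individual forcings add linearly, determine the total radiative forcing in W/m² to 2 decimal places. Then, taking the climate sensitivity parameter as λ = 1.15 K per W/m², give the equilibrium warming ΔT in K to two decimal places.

ΔF = 2.73 W/m²; ΔT = 3.14 K

CO₂: 5.35 × ln(438/278) = 5.35 × ln(1.57554) = 5.35 × 0.45460 = 2.4321 W/m².
N₂O: 0.120 × (√341 − √274) = 0.120 × (18.4662 − 16.5529) = 0.120 × 1.9133 = 0.2296 W/m².
CFC-11: ΔF = 0.00026 × (261 − 1) = 0.00026 × 260 = 0.0676 W/m².
Total ΔF = 2.4321 + 0.2296 + 0.0676 = 2.7293 W/m².
ΔT = λ ΔF = 1.15 × 2.73 = 3.1395 K.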